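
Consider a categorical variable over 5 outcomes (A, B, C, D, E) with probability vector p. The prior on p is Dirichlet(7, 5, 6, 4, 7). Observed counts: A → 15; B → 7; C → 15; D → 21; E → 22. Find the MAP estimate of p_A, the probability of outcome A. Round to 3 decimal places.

MAP estimate of p_A = 0.202

The posterior is Dirichlet(αᵢ + nᵢ) = Dirichlet(22, 12, 21, 25, 29).
For a Dirichlet(a₁,…,a_K) with all aᵢ > 1, the mode has j-th component (aⱼ − 1)/(Σaᵢ − K).
Here Σaᵢ = 109 and K = 5, so p_A = (22 − 1)/(109 − 5) = 21/104 ≈ 0.202.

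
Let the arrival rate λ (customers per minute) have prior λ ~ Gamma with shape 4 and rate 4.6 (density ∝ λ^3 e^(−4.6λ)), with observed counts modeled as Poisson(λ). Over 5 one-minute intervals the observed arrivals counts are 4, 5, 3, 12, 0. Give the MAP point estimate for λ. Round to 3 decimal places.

Σxᵢ = 4+5+3+12+0 = 24, with n = 5.
Posterior ∝ λ^3e^(−4.6λ) · λ^24e^(−5λ) = λ^27e^(−9.6λ), i.e. Gamma(shape=28, rate=9.6).
The mode of a Gamma(a, b) with a ≥ 1 (shape–rate) is (a−1)/b = 27/9.6 ≈ 2.813.

λ̂_MAP = 2.813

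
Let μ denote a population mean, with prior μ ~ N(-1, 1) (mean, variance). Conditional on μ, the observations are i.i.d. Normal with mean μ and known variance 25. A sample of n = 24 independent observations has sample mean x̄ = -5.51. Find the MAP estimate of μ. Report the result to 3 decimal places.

n = 24, x̄ = -5.51.
For a Normal prior and Normal likelihood with known variance, the posterior is Normal; its mode equals its mean, the precision-weighted average.
Prior precision 1/σ₀² = 1/1 = 1; data precision n/σ² = 24/25 = 0.96.
μ̂ = (1·(-1) + 0.96·(-5.51)) / (1 + 0.96) = (-6.2896)/1.96 = -3931/1225 ≈ -3.209.

μ̂_MAP = -3.209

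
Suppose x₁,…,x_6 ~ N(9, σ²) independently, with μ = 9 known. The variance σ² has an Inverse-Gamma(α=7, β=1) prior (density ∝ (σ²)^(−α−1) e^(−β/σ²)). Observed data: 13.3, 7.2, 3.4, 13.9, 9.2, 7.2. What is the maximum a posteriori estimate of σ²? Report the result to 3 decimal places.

σ̂²_MAP = 3.745

Sum of squared deviations about the known mean: SS = (13.3−9)² + (7.2−9)² + (3.4−9)² + (13.9−9)² + (9.2−9)² + (7.2−9)² = 80.38.
The Normal likelihood contributes (σ²)^(−n/2) exp(−SS/(2σ²)), so the posterior is Inverse-Gamma(α + n/2, β + SS/2) = Inverse-Gamma(10, 41.19).
The mode of Inverse-Gamma(a, b) is b/(a+1) = 41.19/11 ≈ 3.745.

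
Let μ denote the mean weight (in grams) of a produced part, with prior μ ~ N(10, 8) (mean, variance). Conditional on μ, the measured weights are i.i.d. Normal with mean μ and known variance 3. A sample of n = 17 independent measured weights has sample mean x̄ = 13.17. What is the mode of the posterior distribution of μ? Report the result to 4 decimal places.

μ̂_MAP = 13.1016

n = 17, x̄ = 13.17.
For a Normal prior and Normal likelihood with known variance, the posterior is Normal; its mode equals its mean, the precision-weighted average.
Prior precision 1/σ₀² = 1/8 = 0.125; data precision n/σ² = 17/3.
μ̂ = (0.125·10 + (17/3)·13.17) / (0.125 + 17/3) = 75.88/(139/24) = 45528/3475 ≈ 13.1016.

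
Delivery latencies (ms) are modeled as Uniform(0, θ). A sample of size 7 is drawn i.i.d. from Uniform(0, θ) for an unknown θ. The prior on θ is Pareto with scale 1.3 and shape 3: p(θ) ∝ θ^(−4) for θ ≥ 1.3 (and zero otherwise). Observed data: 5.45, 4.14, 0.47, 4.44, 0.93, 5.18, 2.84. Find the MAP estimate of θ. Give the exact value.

θ̂_MAP = 5.45

The Uniform(0, θ) likelihood is θ^(−n) for θ ≥ max(xᵢ), zero otherwise. Here max(xᵢ) = 5.45.
Posterior ∝ θ^(−4) · θ^(−7) = θ^(−11) on θ ≥ max(1.3, 5.45) = 5.45.
This density is strictly decreasing in θ, so the posterior mode lies at the lower boundary of the support.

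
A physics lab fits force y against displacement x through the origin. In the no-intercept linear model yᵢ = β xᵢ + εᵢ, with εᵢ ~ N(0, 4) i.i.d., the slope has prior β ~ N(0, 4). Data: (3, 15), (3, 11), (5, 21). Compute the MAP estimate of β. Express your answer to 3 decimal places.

β̂_MAP = 4.159

log p(β | y) = −Σ(yᵢ − βxᵢ)²/(2·4) − β²/(2·4) + const.
Setting the derivative to zero: Σxᵢ(yᵢ − βxᵢ)/4 − β/4 = 0, so β = Σxᵢyᵢ / (Σxᵢ² + σ²/τ²).
Σxᵢyᵢ = 3·15 + 3·11 + 5·21 = 183; Σxᵢ² = 43; σ²/τ² = 1.
β̂_MAP = 183 / (43 + 1) = 183/44 ≈ 4.159.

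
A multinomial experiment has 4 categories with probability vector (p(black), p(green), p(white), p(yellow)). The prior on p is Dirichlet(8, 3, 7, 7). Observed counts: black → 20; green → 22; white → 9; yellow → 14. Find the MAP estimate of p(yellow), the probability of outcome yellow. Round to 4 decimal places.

MAP estimate of p(yellow) = 0.2326

The posterior is Dirichlet(αᵢ + nᵢ) = Dirichlet(28, 25, 16, 21).
For a Dirichlet(a₁,…,a_K) with all aᵢ > 1, the mode has j-th component (aⱼ − 1)/(Σaᵢ − K).
Here Σaᵢ = 90 and K = 4, so p(yellow) = (21 − 1)/(90 − 4) = 20/86 ≈ 0.2326.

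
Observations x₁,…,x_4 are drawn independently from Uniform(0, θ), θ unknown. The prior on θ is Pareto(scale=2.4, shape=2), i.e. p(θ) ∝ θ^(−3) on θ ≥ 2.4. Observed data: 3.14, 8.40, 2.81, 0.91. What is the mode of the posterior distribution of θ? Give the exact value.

θ̂_MAP = 8.40

The Uniform(0, θ) likelihood is θ^(−n) for θ ≥ max(xᵢ), zero otherwise. Here max(xᵢ) = 8.40.
Posterior ∝ θ^(−3) · θ^(−4) = θ^(−7) on θ ≥ max(2.4, 8.40) = 8.40.
This density is strictly decreasing in θ, so the posterior mode lies at the lower boundary of the support.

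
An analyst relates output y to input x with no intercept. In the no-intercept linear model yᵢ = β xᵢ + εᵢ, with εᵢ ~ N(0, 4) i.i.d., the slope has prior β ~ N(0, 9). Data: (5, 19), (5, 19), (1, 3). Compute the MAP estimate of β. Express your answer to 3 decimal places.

log p(β | y) = −Σ(yᵢ − βxᵢ)²/(2·4) − β²/(2·9) + const.
Setting the derivative to zero: Σxᵢ(yᵢ − βxᵢ)/4 − β/9 = 0, so β = Σxᵢyᵢ / (Σxᵢ² + σ²/τ²).
Σxᵢyᵢ = 5·19 + 5·19 + 1·3 = 193; Σxᵢ² = 51; σ²/τ² = 4/9.
β̂_MAP = 193 / (51 + 4/9) = 193/(463/9) = 1737/463 ≈ 3.752.

β̂_MAP = 3.752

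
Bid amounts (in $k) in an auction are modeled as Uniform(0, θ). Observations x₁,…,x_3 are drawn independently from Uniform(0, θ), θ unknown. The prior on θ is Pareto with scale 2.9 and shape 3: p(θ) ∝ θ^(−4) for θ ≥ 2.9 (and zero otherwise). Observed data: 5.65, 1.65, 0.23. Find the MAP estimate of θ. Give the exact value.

The Uniform(0, θ) likelihood is θ^(−n) for θ ≥ max(xᵢ), zero otherwise. Here max(xᵢ) = 5.65.
Posterior ∝ θ^(−4) · θ^(−3) = θ^(−7) on θ ≥ max(2.9, 5.65) = 5.65.
This density is strictly decreasing in θ, so the posterior mode lies at the lower boundary of the support.

θ̂_MAP = 5.65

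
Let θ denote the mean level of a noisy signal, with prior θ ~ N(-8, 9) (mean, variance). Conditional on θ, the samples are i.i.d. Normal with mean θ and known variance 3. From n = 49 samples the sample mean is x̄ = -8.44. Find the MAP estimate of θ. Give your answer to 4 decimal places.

n = 49, x̄ = -8.44.
For a Normal prior and Normal likelihood with known variance, the posterior is Normal; its mode equals its mean, the precision-weighted average.
Prior precision 1/σ₀² = 1/9; data precision n/σ² = 49/3.
θ̂ = ((1/9)·(-8) + (49/3)·(-8.44)) / (1/9 + 49/3) = (-31217/225)/(148/9) = -31217/3700 ≈ -8.4370.

θ̂_MAP = -8.4370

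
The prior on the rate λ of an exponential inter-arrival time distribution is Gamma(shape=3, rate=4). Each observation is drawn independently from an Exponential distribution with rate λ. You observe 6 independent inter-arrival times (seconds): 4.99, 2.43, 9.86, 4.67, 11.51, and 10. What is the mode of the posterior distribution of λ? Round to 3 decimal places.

λ̂_MAP = 0.169

The Exponential(rate=λ) likelihood is ∝ λ^n e^(−λΣtᵢ). Here n = 6 and Σtᵢ = 4.99 + 2.43 + 9.86 + 4.67 + 11.51 + 10 = 43.46.
Posterior ∝ λ^2e^(−4λ) · λ^6e^(−43.46λ) = λ^8e^(−47.46λ), i.e. Gamma(9, 47.46).
Mode = (a−1)/b = 8/47.46 ≈ 0.169.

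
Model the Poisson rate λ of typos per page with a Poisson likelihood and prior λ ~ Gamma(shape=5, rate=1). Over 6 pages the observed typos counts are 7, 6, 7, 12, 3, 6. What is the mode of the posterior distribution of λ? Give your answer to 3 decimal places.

λ̂_MAP = 6.429

Σxᵢ = 7+6+7+12+3+6 = 41, with n = 6.
Posterior ∝ λ^4e^(−1λ) · λ^41e^(−6λ) = λ^45e^(−7λ), i.e. Gamma(shape=46, rate=7).
The mode of a Gamma(a, b) with a ≥ 1 (shape–rate) is (a−1)/b = 45/7 ≈ 6.429.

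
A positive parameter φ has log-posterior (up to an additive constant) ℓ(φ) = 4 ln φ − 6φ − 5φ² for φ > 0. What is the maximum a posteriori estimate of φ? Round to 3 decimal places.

ℓ'(φ) = 4/φ − 6 − 10φ. Setting this to zero and multiplying by φ: 10φ² + 6φ − 4 = 0.
φ = (−6 + √(6² + 4·10·4)) / (2·10) = (−6 + √196) / 20 = (−6 + 14)/20 = 2/5.
ℓ''(φ) = −4/φ² − 10 < 0, confirming a maximum.

φ̂_MAP = 0.400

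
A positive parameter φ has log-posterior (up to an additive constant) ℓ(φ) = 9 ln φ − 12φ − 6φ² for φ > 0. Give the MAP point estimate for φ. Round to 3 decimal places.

ℓ'(φ) = 9/φ − 12 − 12φ. Setting this to zero and multiplying by φ: 12φ² + 12φ − 9 = 0.
φ = (−12 + √(12² + 4·12·9)) / (2·12) = (−12 + √576) / 24 = (−12 + 24)/24 = 1/2.
ℓ''(φ) = −9/φ² − 12 < 0, confirming a maximum.

φ̂_MAP = 0.500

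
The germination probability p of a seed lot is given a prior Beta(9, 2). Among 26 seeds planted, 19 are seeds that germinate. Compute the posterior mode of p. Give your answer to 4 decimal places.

Prior: Beta(9, 2).
Data: 19 successes in 26 trials. The binomial likelihood contributes p^19(1−p)^7, so the posterior is Beta(9+19, 2+7) = Beta(28, 9).
For Beta(a, b) with a, b > 1 the mode is (a−1)/(a+b−2) = 27/35 ≈ 0.7714.

p̂_MAP = 0.7714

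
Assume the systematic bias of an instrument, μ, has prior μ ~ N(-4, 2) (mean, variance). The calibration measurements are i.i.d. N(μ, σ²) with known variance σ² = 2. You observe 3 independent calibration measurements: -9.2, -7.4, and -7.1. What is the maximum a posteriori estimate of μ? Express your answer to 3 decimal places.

μ̂_MAP = -6.925

n = 3; x̄ = ((-9.2) + (-7.4) + (-7.1))/3 = -23.7/3 = -7.9.
For a Normal prior and Normal likelihood with known variance, the posterior is Normal; its mode equals its mean, the precision-weighted average.
Prior precision 1/σ₀² = 1/2 = 0.5; data precision n/σ² = 3/2 = 1.5.
μ̂ = (0.5·(-4) + 1.5·(-7.9)) / (0.5 + 1.5) = (-13.85)/2 = -6.925.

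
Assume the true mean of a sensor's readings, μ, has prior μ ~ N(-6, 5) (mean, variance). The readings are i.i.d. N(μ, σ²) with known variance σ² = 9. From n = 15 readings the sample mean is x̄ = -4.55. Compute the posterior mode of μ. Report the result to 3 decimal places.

μ̂_MAP = -4.705

n = 15, x̄ = -4.55.
For a Normal prior and Normal likelihood with known variance, the posterior is Normal; its mode equals its mean, the precision-weighted average.
Prior precision 1/σ₀² = 1/5 = 0.2; data precision n/σ² = 15/9 = 5/3.
μ̂ = (0.2·(-6) + (5/3)·(-4.55)) / (0.2 + 5/3) = (-527/60)/(28/15) = -527/112 ≈ -4.705.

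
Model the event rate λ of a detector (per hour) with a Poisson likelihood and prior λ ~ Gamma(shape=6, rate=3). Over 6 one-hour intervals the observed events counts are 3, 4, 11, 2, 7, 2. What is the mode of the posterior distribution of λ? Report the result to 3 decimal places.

Σxᵢ = 3+4+11+2+7+2 = 29, with n = 6.
Posterior ∝ λ^5e^(−3λ) · λ^29e^(−6λ) = λ^34e^(−9λ), i.e. Gamma(shape=35, rate=9).
The mode of a Gamma(a, b) with a ≥ 1 (shape–rate) is (a−1)/b = 34/9 ≈ 3.778.

λ̂_MAP = 3.778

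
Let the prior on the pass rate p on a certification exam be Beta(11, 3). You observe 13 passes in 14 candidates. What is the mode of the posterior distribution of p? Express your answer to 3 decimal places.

Prior: Beta(11, 3).
Data: 13 successes in 14 trials. The binomial likelihood contributes p^13(1−p)^1, so the posterior is Beta(11+13, 3+1) = Beta(24, 4).
For Beta(a, b) with a, b > 1 the mode is (a−1)/(a+b−2) = 23/26 ≈ 0.885.

p̂_MAP = 0.885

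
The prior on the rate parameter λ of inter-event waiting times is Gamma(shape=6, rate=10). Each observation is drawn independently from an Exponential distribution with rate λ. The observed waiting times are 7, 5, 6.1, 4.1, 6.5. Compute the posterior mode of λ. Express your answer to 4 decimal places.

The Exponential(rate=λ) likelihood is ∝ λ^n e^(−λΣtᵢ). Here n = 5 and Σtᵢ = 7 + 5 + 6.1 + 4.1 + 6.5 = 28.7.
Posterior ∝ λ^5e^(−10λ) · λ^5e^(−28.7λ) = λ^10e^(−38.7λ), i.e. Gamma(11, 38.7).
Mode = (a−1)/b = 10/38.7 ≈ 0.2584.

λ̂_MAP = 0.2584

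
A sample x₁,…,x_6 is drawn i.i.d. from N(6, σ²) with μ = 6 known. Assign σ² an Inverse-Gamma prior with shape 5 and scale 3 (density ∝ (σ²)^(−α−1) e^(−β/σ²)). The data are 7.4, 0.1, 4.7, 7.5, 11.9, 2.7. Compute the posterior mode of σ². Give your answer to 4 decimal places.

Sum of squared deviations about the known mean: SS = (7.4−6)² + (0.1−6)² + (4.7−6)² + (7.5−6)² + (11.9−6)² + (2.7−6)² = 86.41.
The Normal likelihood contributes (σ²)^(−n/2) exp(−SS/(2σ²)), so the posterior is Inverse-Gamma(α + n/2, β + SS/2) = Inverse-Gamma(8, 46.205).
The mode of Inverse-Gamma(a, b) is b/(a+1) = 46.205/9 ≈ 5.1339.

σ̂²_MAP = 5.1339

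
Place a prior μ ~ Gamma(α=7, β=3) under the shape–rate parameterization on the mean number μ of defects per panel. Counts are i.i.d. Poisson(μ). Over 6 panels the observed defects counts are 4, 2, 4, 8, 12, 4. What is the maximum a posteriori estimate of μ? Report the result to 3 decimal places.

Σxᵢ = 4+2+4+8+12+4 = 34, with n = 6.
Posterior ∝ μ^6e^(−3μ) · μ^34e^(−6μ) = μ^40e^(−9μ), i.e. Gamma(shape=41, rate=9).
The mode of a Gamma(a, b) with a ≥ 1 (shape–rate) is (a−1)/b = 40/9 ≈ 4.444.

μ̂_MAP = 4.444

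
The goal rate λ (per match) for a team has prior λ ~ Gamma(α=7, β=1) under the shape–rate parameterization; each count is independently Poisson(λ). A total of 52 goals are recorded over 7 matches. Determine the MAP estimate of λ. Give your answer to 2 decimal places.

Σxᵢ = 52, n = 7.
Posterior ∝ λ^6e^(−1λ) · λ^52e^(−7λ) = λ^58e^(−8λ), i.e. Gamma(shape=59, rate=8).
The mode of a Gamma(a, b) with a ≥ 1 (shape–rate) is (a−1)/b = 58/8 ≈ 7.25.

λ̂_MAP = 7.25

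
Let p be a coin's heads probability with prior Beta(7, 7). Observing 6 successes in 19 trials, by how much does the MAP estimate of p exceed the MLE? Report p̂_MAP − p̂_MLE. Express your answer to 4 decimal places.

MAP − MLE = 0.0713

Posterior is Beta(13, 20); MAP = (13−1)/(33−2) = 12/31 ≈ 0.38710.
MLE ignores the prior: p̂_MLE = k/n = 6/19 ≈ 0.31579.
Difference = 12/31 − 6/19 = 42/589 ≈ 0.0713.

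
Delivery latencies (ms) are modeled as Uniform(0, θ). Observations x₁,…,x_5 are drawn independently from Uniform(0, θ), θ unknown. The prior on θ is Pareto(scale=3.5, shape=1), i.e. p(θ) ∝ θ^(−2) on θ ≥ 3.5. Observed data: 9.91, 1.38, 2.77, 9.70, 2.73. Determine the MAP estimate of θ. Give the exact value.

θ̂_MAP = 9.91

The Uniform(0, θ) likelihood is θ^(−n) for θ ≥ max(xᵢ), zero otherwise. Here max(xᵢ) = 9.91.
Posterior ∝ θ^(−2) · θ^(−5) = θ^(−7) on θ ≥ max(3.5, 9.91) = 9.91.
This density is strictly decreasing in θ, so the posterior mode lies at the lower boundary of the support.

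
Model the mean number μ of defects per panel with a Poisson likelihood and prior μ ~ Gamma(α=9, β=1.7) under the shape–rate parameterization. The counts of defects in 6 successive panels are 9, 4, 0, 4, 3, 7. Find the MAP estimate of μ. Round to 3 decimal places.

Σxᵢ = 9+4+0+4+3+7 = 27, with n = 6.
Posterior ∝ μ^8e^(−1.7μ) · μ^27e^(−6μ) = μ^35e^(−7.7μ), i.e. Gamma(shape=36, rate=7.7).
The mode of a Gamma(a, b) with a ≥ 1 (shape–rate) is (a−1)/b = 35/7.7 ≈ 4.545.

μ̂_MAP = 4.545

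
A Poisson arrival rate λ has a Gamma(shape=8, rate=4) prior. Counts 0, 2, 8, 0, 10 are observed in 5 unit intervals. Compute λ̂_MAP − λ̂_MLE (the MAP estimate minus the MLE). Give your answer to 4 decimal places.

Σxᵢ = 20. Posterior is Gamma(28, 9); MAP = (28−1)/9 = 27/9 ≈ 3.00000.
MLE = x̄ = 20/5 ≈ 4.00000.
Difference = 27/9 − 20/5 = -1 ≈ -1.0000.

MAP − MLE = -1.0000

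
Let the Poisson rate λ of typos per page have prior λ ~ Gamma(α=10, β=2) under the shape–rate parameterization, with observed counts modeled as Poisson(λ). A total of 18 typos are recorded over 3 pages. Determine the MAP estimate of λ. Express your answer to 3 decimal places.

Σxᵢ = 18, n = 3.
Posterior ∝ λ^9e^(−2λ) · λ^18e^(−3λ) = λ^27e^(−5λ), i.e. Gamma(shape=28, rate=5).
The mode of a Gamma(a, b) with a ≥ 1 (shape–rate) is (a−1)/b = 27/5 ≈ 5.400.

λ̂_MAP = 5.400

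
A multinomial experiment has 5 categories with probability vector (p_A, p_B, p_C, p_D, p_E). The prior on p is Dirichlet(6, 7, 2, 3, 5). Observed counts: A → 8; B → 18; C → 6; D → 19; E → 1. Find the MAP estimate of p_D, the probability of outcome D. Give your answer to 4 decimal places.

The posterior is Dirichlet(αᵢ + nᵢ) = Dirichlet(14, 25, 8, 22, 6).
For a Dirichlet(a₁,…,a_K) with all aᵢ > 1, the mode has j-th component (aⱼ − 1)/(Σaᵢ − K).
Here Σaᵢ = 75 and K = 5, so p_D = (22 − 1)/(75 − 5) = 21/70 ≈ 0.3000.

MAP estimate of p_D = 0.3000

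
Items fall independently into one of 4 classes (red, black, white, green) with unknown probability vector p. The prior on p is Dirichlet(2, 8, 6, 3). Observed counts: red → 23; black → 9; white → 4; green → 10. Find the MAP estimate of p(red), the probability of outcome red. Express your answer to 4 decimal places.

MAP estimate of p(red) = 0.3934

The posterior is Dirichlet(αᵢ + nᵢ) = Dirichlet(25, 17, 10, 13).
For a Dirichlet(a₁,…,a_K) with all aᵢ > 1, the mode has j-th component (aⱼ − 1)/(Σaᵢ − K).
Here Σaᵢ = 65 and K = 4, so p(red) = (25 − 1)/(65 − 4) = 24/61 ≈ 0.3934.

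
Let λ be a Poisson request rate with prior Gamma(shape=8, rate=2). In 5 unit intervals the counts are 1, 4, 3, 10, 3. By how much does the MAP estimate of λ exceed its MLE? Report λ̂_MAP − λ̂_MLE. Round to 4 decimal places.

Σxᵢ = 21. Posterior is Gamma(29, 7); MAP = (29−1)/7 = 28/7 ≈ 4.00000.
MLE = x̄ = 21/5 ≈ 4.20000.
Difference = 28/7 − 21/5 = -1/5 ≈ -0.2000.

MAP − MLE = -0.2000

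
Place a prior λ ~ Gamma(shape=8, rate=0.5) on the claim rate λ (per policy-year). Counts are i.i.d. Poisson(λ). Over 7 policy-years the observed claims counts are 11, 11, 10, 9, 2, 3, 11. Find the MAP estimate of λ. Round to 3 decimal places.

Σxᵢ = 11+11+10+9+2+3+11 = 57, with n = 7.
Posterior ∝ λ^7e^(−0.5λ) · λ^57e^(−7λ) = λ^64e^(−7.5λ), i.e. Gamma(shape=65, rate=7.5).
The mode of a Gamma(a, b) with a ≥ 1 (shape–rate) is (a−1)/b = 64/7.5 ≈ 8.533.

λ̂_MAP = 8.533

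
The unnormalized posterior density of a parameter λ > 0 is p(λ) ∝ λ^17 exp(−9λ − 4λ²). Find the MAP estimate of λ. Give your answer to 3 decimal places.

λ̂_MAP = 1.000

ℓ'(λ) = 17/λ − 9 − 8λ. Setting this to zero and multiplying by λ: 8λ² + 9λ − 17 = 0.
λ = (−9 + √(9² + 4·8·17)) / (2·8) = (−9 + √625) / 16 = (−9 + 25)/16 = 1.
ℓ''(λ) = −17/λ² − 8 < 0, confirming a maximum.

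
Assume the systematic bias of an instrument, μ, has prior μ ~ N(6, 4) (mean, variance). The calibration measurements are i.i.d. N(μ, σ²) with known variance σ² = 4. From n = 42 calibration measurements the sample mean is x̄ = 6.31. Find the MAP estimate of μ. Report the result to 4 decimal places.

n = 42, x̄ = 6.31.
For a Normal prior and Normal likelihood with known variance, the posterior is Normal; its mode equals its mean, the precision-weighted average.
Prior precision 1/σ₀² = 1/4 = 0.25; data precision n/σ² = 42/4 = 10.5.
μ̂ = (0.25·6 + 10.5·6.31) / (0.25 + 10.5) = 67.755/10.75 = 13551/2150 ≈ 6.3028.

μ̂_MAP = 6.3028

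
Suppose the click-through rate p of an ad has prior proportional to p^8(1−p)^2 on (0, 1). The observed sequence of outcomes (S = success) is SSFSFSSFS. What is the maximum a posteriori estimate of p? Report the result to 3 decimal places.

The prior density ∝ p^8(1−p)^2 is the kernel of Beta(9, 3).
Data: 6 successes in 9 trials (from the sequence). The binomial likelihood contributes p^6(1−p)^3, so the posterior is Beta(9+6, 3+3) = Beta(15, 6).
For Beta(a, b) with a, b > 1 the mode is (a−1)/(a+b−2) = 14/19 ≈ 0.737.

p̂_MAP = 0.737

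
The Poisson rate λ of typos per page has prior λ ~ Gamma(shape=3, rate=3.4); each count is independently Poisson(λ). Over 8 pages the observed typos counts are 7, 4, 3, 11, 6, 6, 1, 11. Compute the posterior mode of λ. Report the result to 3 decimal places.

λ̂_MAP = 4.474

Σxᵢ = 7+4+3+11+6+6+1+11 = 49, with n = 8.
Posterior ∝ λ^2e^(−3.4λ) · λ^49e^(−8λ) = λ^51e^(−11.4λ), i.e. Gamma(shape=52, rate=11.4).
The mode of a Gamma(a, b) with a ≥ 1 (shape–rate) is (a−1)/b = 51/11.4 ≈ 4.474.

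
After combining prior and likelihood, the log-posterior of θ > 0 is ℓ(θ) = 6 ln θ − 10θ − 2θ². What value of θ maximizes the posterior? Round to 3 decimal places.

ℓ'(θ) = 6/θ − 10 − 4θ. Setting this to zero and multiplying by θ: 4θ² + 10θ − 6 = 0.
θ = (−10 + √(10² + 4·4·6)) / (2·4) = (−10 + √196) / 8 = (−10 + 14)/8 = 1/2.
ℓ''(θ) = −6/θ² − 4 < 0, confirming a maximum.

θ̂_MAP = 0.500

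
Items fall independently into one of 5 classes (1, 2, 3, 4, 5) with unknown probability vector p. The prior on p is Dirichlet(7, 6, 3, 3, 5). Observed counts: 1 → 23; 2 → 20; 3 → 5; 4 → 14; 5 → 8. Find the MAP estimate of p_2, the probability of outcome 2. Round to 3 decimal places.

MAP estimate: 0.281

The posterior is Dirichlet(αᵢ + nᵢ) = Dirichlet(30, 26, 8, 17, 13).
For a Dirichlet(a₁,…,a_K) with all aᵢ > 1, the mode has j-th component (aⱼ − 1)/(Σaᵢ − K).
Here Σaᵢ = 94 and K = 5, so p_2 = (26 − 1)/(94 − 5) = 25/89 ≈ 0.281.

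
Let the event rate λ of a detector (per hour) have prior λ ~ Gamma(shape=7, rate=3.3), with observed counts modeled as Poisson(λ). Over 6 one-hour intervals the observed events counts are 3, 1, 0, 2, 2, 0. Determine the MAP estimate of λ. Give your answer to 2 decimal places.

λ̂_MAP = 1.51

Σxᵢ = 3+1+0+2+2+0 = 8, with n = 6.
Posterior ∝ λ^6e^(−3.3λ) · λ^8e^(−6λ) = λ^14e^(−9.3λ), i.e. Gamma(shape=15, rate=9.3).
The mode of a Gamma(a, b) with a ≥ 1 (shape–rate) is (a−1)/b = 14/9.3 ≈ 1.51.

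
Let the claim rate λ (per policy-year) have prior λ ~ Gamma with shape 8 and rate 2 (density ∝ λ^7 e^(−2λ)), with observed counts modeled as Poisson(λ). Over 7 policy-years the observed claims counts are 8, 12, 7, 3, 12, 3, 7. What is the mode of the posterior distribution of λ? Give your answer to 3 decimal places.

Σxᵢ = 8+12+7+3+12+3+7 = 52, with n = 7.
Posterior ∝ λ^7e^(−2λ) · λ^52e^(−7λ) = λ^59e^(−9λ), i.e. Gamma(shape=60, rate=9).
The mode of a Gamma(a, b) with a ≥ 1 (shape–rate) is (a−1)/b = 59/9 ≈ 6.556.

λ̂_MAP = 6.556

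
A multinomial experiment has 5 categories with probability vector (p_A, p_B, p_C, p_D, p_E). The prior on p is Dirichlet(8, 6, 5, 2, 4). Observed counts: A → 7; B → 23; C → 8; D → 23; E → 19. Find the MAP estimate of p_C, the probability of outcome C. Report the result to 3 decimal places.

MAP estimate of p_C = 0.120

The posterior is Dirichlet(αᵢ + nᵢ) = Dirichlet(15, 29, 13, 25, 23).
For a Dirichlet(a₁,…,a_K) with all aᵢ > 1, the mode has j-th component (aⱼ − 1)/(Σaᵢ − K).
Here Σaᵢ = 105 and K = 5, so p_C = (13 − 1)/(105 − 5) = 12/100 ≈ 0.120.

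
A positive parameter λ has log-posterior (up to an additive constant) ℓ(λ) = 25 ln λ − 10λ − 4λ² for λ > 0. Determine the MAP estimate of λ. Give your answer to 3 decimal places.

λ̂_MAP = 1.250

ℓ'(λ) = 25/λ − 10 − 8λ. Setting this to zero and multiplying by λ: 8λ² + 10λ − 25 = 0.
λ = (−10 + √(10² + 4·8·25)) / (2·8) = (−10 + √900) / 16 = (−10 + 30)/16 = 5/4.
ℓ''(λ) = −25/λ² − 8 < 0, confirming a maximum.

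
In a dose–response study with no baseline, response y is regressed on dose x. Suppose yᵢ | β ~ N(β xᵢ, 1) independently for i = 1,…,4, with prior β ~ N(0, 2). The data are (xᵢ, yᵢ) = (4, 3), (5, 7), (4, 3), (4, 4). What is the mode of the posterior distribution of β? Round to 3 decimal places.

β̂_MAP = 1.020

log p(β | y) = −Σ(yᵢ − βxᵢ)²/(2·1) − β²/(2·2) + const.
Setting the derivative to zero: Σxᵢ(yᵢ − βxᵢ)/1 − β/2 = 0, so β = Σxᵢyᵢ / (Σxᵢ² + σ²/τ²).
Σxᵢyᵢ = 4·3 + 5·7 + 4·3 + 4·4 = 75; Σxᵢ² = 73; σ²/τ² = 0.5.
β̂_MAP = 75 / (73 + 0.5) = 75/73.5 ≈ 1.020.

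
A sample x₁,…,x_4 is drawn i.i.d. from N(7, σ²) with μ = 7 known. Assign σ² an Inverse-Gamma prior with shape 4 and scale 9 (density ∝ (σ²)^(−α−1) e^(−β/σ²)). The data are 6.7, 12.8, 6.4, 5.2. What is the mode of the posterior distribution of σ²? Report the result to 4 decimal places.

Sum of squared deviations about the known mean: SS = (6.7−7)² + (12.8−7)² + (6.4−7)² + (5.2−7)² = 37.33.
The Normal likelihood contributes (σ²)^(−n/2) exp(−SS/(2σ²)), so the posterior is Inverse-Gamma(α + n/2, β + SS/2) = Inverse-Gamma(6, 27.665).
The mode of Inverse-Gamma(a, b) is b/(a+1) = 27.665/7 ≈ 3.9521.

σ̂²_MAP = 3.9521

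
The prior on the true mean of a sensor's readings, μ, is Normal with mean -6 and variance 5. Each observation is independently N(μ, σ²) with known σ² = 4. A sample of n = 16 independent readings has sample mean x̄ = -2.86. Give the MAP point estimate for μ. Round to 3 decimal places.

μ̂_MAP = -3.010

n = 16, x̄ = -2.86.
For a Normal prior and Normal likelihood with known variance, the posterior is Normal; its mode equals its mean, the precision-weighted average.
Prior precision 1/σ₀² = 1/5 = 0.2; data precision n/σ² = 16/4 = 4.
μ̂ = (0.2·(-6) + 4·(-2.86)) / (0.2 + 4) = (-12.64)/4.2 = -316/105 ≈ -3.010.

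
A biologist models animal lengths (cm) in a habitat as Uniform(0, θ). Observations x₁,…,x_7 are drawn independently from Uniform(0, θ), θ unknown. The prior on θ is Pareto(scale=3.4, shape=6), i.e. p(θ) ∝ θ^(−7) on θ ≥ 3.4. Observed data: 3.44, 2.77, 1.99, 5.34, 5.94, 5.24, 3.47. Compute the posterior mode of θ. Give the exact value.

The Uniform(0, θ) likelihood is θ^(−n) for θ ≥ max(xᵢ), zero otherwise. Here max(xᵢ) = 5.94.
Posterior ∝ θ^(−7) · θ^(−7) = θ^(−14) on θ ≥ max(3.4, 5.94) = 5.94.
This density is strictly decreasing in θ, so the posterior mode lies at the lower boundary of the support.

θ̂_MAP = 5.94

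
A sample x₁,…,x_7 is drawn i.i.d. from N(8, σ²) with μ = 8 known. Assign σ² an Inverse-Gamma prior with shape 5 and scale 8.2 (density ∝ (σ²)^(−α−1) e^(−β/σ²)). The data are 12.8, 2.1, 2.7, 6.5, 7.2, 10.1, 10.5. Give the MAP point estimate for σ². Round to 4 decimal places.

Sum of squared deviations about the known mean: SS = (12.8−8)² + (2.1−8)² + (2.7−8)² + (6.5−8)² + (7.2−8)² + (10.1−8)² + (10.5−8)² = 99.49.
The Normal likelihood contributes (σ²)^(−n/2) exp(−SS/(2σ²)), so the posterior is Inverse-Gamma(α + n/2, β + SS/2) = Inverse-Gamma(8.5, 57.945).
The mode of Inverse-Gamma(a, b) is b/(a+1) = 57.945/9.5 ≈ 6.0995.

σ̂²_MAP = 6.0995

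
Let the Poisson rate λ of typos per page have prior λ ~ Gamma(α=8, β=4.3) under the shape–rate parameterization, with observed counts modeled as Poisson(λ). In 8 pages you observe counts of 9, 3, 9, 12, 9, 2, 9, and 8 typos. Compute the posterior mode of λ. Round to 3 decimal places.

Σxᵢ = 9+3+9+12+9+2+9+8 = 61, with n = 8.
Posterior ∝ λ^7e^(−4.3λ) · λ^61e^(−8λ) = λ^68e^(−12.3λ), i.e. Gamma(shape=69, rate=12.3).
The mode of a Gamma(a, b) with a ≥ 1 (shape–rate) is (a−1)/b = 68/12.3 ≈ 5.528.

λ̂_MAP = 5.528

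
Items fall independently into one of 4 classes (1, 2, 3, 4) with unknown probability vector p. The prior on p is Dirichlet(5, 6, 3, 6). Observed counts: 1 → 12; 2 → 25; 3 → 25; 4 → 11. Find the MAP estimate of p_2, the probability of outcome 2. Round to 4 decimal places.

The posterior is Dirichlet(αᵢ + nᵢ) = Dirichlet(17, 31, 28, 17).
For a Dirichlet(a₁,…,a_K) with all aᵢ > 1, the mode has j-th component (aⱼ − 1)/(Σaᵢ − K).
Here Σaᵢ = 93 and K = 4, so p_2 = (31 − 1)/(93 − 4) = 30/89 ≈ 0.3371.

MAP estimate: 0.3371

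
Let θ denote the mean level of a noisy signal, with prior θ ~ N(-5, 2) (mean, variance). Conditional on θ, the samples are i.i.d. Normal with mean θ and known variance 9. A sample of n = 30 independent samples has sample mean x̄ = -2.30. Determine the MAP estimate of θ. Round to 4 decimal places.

n = 30, x̄ = -2.30.
For a Normal prior and Normal likelihood with known variance, the posterior is Normal; its mode equals its mean, the precision-weighted average.
Prior precision 1/σ₀² = 1/2 = 0.5; data precision n/σ² = 30/9 = 10/3.
θ̂ = (0.5·(-5) + (10/3)·(-2.3)) / (0.5 + 10/3) = (-61/6)/(23/6) = -61/23 ≈ -2.6522.

θ̂_MAP = -2.6522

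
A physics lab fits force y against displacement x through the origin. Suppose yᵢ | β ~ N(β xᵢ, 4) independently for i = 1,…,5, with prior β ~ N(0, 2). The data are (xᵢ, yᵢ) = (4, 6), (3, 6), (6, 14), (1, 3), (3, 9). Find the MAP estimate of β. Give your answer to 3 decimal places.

β̂_MAP = 2.137

log p(β | y) = −Σ(yᵢ − βxᵢ)²/(2·4) − β²/(2·2) + const.
Setting the derivative to zero: Σxᵢ(yᵢ − βxᵢ)/4 − β/2 = 0, so β = Σxᵢyᵢ / (Σxᵢ² + σ²/τ²).
Σxᵢyᵢ = 4·6 + 3·6 + 6·14 + 1·3 + 3·9 = 156; Σxᵢ² = 71; σ²/τ² = 2.
β̂_MAP = 156 / (71 + 2) = 156/73 ≈ 2.137.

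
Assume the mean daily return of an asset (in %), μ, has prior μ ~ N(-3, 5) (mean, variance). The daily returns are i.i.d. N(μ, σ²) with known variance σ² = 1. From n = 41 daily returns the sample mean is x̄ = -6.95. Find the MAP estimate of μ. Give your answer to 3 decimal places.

μ̂_MAP = -6.931

n = 41, x̄ = -6.95.
For a Normal prior and Normal likelihood with known variance, the posterior is Normal; its mode equals its mean, the precision-weighted average.
Prior precision 1/σ₀² = 1/5 = 0.2; data precision n/σ² = 41/1 = 41.
μ̂ = (0.2·(-3) + 41·(-6.95)) / (0.2 + 41) = (-285.55)/41.2 = -5711/824 ≈ -6.931.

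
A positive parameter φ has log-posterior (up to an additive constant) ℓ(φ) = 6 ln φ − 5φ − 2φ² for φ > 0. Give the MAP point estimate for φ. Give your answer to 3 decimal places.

ℓ'(φ) = 6/φ − 5 − 4φ. Setting this to zero and multiplying by φ: 4φ² + 5φ − 6 = 0.
φ = (−5 + √(5² + 4·4·6)) / (2·4) = (−5 + √121) / 8 = (−5 + 11)/8 = 3/4.
ℓ''(φ) = −6/φ² − 4 < 0, confirming a maximum.

φ̂_MAP = 0.750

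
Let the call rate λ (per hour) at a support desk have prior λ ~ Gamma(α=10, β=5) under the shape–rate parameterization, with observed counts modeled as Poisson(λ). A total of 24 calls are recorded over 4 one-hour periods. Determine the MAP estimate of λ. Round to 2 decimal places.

Σxᵢ = 24, n = 4.
Posterior ∝ λ^9e^(−5λ) · λ^24e^(−4λ) = λ^33e^(−9λ), i.e. Gamma(shape=34, rate=9).
The mode of a Gamma(a, b) with a ≥ 1 (shape–rate) is (a−1)/b = 33/9 ≈ 3.67.

λ̂_MAP = 3.67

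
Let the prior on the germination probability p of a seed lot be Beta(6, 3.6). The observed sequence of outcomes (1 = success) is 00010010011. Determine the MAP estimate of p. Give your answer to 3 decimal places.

Prior: Beta(6, 3.6).
Data: 4 successes in 11 trials (from the sequence). The binomial likelihood contributes p^4(1−p)^7, so the posterior is Beta(6+4, 3.6+7) = Beta(10, 10.6).
For Beta(a, b) with a, b > 1 the mode is (a−1)/(a+b−2) = 9/18.6 ≈ 0.484.

p̂_MAP = 0.484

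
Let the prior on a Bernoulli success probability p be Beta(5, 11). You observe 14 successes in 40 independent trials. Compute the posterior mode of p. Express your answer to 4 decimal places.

Prior: Beta(5, 11).
Data: 14 successes in 40 trials. The binomial likelihood contributes p^14(1−p)^26, so the posterior is Beta(5+14, 11+26) = Beta(19, 37).
For Beta(a, b) with a, b > 1 the mode is (a−1)/(a+b−2) = 18/54 ≈ 0.3333.

p̂_MAP = 0.3333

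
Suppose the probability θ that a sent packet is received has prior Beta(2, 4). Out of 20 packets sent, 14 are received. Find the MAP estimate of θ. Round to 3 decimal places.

θ̂_MAP = 0.625

Prior: Beta(2, 4).
Data: 14 successes in 20 trials. The binomial likelihood contributes θ^14(1−θ)^6, so the posterior is Beta(2+14, 4+6) = Beta(16, 10).
For Beta(a, b) with a, b > 1 the mode is (a−1)/(a+b−2) = 15/24 ≈ 0.625.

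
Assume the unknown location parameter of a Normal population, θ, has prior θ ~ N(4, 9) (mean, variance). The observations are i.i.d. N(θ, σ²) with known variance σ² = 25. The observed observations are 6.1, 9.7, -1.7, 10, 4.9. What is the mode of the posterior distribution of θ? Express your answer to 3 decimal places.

θ̂_MAP = 5.157

n = 5; x̄ = (6.1 + 9.7 + (-1.7) + 10 + 4.9)/5 = 29/5 = 5.8.
For a Normal prior and Normal likelihood with known variance, the posterior is Normal; its mode equals its mean, the precision-weighted average.
Prior precision 1/σ₀² = 1/9; data precision n/σ² = 5/25 = 0.2.
θ̂ = ((1/9)·4 + 0.2·5.8) / (1/9 + 0.2) = (361/225)/(14/45) = 361/70 ≈ 5.157.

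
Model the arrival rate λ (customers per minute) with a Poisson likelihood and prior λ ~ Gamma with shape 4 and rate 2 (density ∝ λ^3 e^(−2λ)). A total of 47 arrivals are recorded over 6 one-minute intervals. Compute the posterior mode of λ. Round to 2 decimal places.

λ̂_MAP = 6.25

Σxᵢ = 47, n = 6.
Posterior ∝ λ^3e^(−2λ) · λ^47e^(−6λ) = λ^50e^(−8λ), i.e. Gamma(shape=51, rate=8).
The mode of a Gamma(a, b) with a ≥ 1 (shape–rate) is (a−1)/b = 50/8 ≈ 6.25.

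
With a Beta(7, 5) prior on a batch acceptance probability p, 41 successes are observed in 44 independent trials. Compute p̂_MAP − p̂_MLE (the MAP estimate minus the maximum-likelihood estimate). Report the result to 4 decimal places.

MAP − MLE = -0.0614

Posterior is Beta(48, 8); MAP = (48−1)/(56−2) = 47/54 ≈ 0.87037.
MLE ignores the prior: p̂_MLE = k/n = 41/44 ≈ 0.93182.
Difference = 47/54 − 41/44 = -73/1188 ≈ -0.0614.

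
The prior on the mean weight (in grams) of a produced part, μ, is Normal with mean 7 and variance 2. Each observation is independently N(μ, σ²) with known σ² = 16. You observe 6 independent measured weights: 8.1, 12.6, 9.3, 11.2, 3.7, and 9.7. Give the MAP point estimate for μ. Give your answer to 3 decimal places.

μ̂_MAP = 7.900

n = 6; x̄ = (8.1 + 12.6 + 9.3 + 11.2 + 3.7 + 9.7)/6 = 54.6/6 = 9.1.
For a Normal prior and Normal likelihood with known variance, the posterior is Normal; its mode equals its mean, the precision-weighted average.
Prior precision 1/σ₀² = 1/2 = 0.5; data precision n/σ² = 6/16 = 0.375.
μ̂ = (0.5·7 + 0.375·9.1) / (0.5 + 0.375) = 6.9125/0.875 = 7.900.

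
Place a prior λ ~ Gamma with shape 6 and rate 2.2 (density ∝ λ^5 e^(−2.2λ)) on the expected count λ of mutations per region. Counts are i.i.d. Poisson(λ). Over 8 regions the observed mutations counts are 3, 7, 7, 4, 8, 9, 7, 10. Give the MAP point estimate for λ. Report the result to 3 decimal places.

λ̂_MAP = 5.882

Σxᵢ = 3+7+7+4+8+9+7+10 = 55, with n = 8.
Posterior ∝ λ^5e^(−2.2λ) · λ^55e^(−8λ) = λ^60e^(−10.2λ), i.e. Gamma(shape=61, rate=10.2).
The mode of a Gamma(a, b) with a ≥ 1 (shape–rate) is (a−1)/b = 60/10.2 ≈ 5.882.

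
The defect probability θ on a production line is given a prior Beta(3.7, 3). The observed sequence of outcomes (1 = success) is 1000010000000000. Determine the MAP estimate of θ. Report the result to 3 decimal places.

θ̂_MAP = 0.227

Prior: Beta(3.7, 3).
Data: 2 successes in 16 trials (from the sequence). The binomial likelihood contributes θ^2(1−θ)^14, so the posterior is Beta(3.7+2, 3+14) = Beta(5.7, 17).
For Beta(a, b) with a, b > 1 the mode is (a−1)/(a+b−2) = 4.7/20.7 ≈ 0.227.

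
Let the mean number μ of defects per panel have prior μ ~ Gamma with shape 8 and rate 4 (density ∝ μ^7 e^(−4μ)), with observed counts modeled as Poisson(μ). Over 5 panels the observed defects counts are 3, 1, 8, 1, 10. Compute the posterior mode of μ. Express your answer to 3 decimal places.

Σxᵢ = 3+1+8+1+10 = 23, with n = 5.
Posterior ∝ μ^7e^(−4μ) · μ^23e^(−5μ) = μ^30e^(−9μ), i.e. Gamma(shape=31, rate=9).
The mode of a Gamma(a, b) with a ≥ 1 (shape–rate) is (a−1)/b = 30/9 ≈ 3.333.

μ̂_MAP = 3.333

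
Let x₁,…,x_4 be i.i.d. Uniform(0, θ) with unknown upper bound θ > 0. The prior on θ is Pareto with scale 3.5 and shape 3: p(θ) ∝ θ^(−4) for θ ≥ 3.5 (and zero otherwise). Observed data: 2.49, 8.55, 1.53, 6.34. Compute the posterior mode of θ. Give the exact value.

θ̂_MAP = 8.55

The Uniform(0, θ) likelihood is θ^(−n) for θ ≥ max(xᵢ), zero otherwise. Here max(xᵢ) = 8.55.
Posterior ∝ θ^(−4) · θ^(−4) = θ^(−8) on θ ≥ max(3.5, 8.55) = 8.55.
This density is strictly decreasing in θ, so the posterior mode lies at the lower boundary of the support.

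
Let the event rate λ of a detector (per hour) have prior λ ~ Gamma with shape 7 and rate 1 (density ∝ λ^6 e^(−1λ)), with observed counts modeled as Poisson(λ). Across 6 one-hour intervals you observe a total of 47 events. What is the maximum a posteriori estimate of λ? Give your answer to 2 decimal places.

Σxᵢ = 47, n = 6.
Posterior ∝ λ^6e^(−1λ) · λ^47e^(−6λ) = λ^53e^(−7λ), i.e. Gamma(shape=54, rate=7).
The mode of a Gamma(a, b) with a ≥ 1 (shape–rate) is (a−1)/b = 53/7 ≈ 7.57.

λ̂_MAP = 7.57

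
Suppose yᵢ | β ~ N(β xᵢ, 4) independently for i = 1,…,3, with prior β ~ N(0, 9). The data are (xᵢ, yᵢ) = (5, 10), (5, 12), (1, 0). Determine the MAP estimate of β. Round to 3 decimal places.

log p(β | y) = −Σ(yᵢ − βxᵢ)²/(2·4) − β²/(2·9) + const.
Setting the derivative to zero: Σxᵢ(yᵢ − βxᵢ)/4 − β/9 = 0, so β = Σxᵢyᵢ / (Σxᵢ² + σ²/τ²).
Σxᵢyᵢ = 5·10 + 5·12 + 1·0 = 110; Σxᵢ² = 51; σ²/τ² = 4/9.
β̂_MAP = 110 / (51 + 4/9) = 110/(463/9) = 990/463 ≈ 2.138.

β̂_MAP = 2.138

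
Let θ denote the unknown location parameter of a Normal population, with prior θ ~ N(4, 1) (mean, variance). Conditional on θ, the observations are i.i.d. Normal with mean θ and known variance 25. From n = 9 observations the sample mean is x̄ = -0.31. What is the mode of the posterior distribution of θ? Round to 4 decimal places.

n = 9, x̄ = -0.31.
For a Normal prior and Normal likelihood with known variance, the posterior is Normal; its mode equals its mean, the precision-weighted average.
Prior precision 1/σ₀² = 1/1 = 1; data precision n/σ² = 9/25 = 0.36.
θ̂ = (1·4 + 0.36·(-0.31)) / (1 + 0.36) = 3.8884/1.36 = 9721/3400 ≈ 2.8591.

θ̂_MAP = 2.8591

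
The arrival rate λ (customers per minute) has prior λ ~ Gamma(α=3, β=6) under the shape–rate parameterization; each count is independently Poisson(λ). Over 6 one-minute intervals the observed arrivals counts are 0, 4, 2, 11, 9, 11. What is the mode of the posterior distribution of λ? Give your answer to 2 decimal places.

Σxᵢ = 0+4+2+11+9+11 = 37, with n = 6.
Posterior ∝ λ^2e^(−6λ) · λ^37e^(−6λ) = λ^39e^(−12λ), i.e. Gamma(shape=40, rate=12).
The mode of a Gamma(a, b) with a ≥ 1 (shape–rate) is (a−1)/b = 39/12 ≈ 3.25.

λ̂_MAP = 3.25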